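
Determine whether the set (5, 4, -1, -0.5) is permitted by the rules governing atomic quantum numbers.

Valid

n = 5 is a positive integer. ℓ = 4 satisfies 0 ≤ ℓ ≤ n−1 = 4. m_ℓ = -1 lies in the range −ℓ … +ℓ (here −4 … 4). m_s = -1/2 is one of ±1/2.
All four constraints are satisfied.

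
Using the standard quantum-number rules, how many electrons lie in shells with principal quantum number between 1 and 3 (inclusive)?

Shell n has n² orbitals: 1²=1 + 2²=4 + 3²=9 = 14 orbitals.
Two spin states per orbital: 2 × 14 = 28 electrons.

28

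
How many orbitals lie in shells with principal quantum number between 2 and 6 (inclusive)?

Shell n has n² orbitals: 2²=4 + 3²=9 + 4²=16 + 5²=25 + 6²=36 = 90 orbitals.

90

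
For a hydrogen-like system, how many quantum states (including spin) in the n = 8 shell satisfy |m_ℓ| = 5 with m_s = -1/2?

6

With n = 8 the allowed ℓ are 0, 1, …, 7.
The (ℓ, m_ℓ) pairs meeting |m_ℓ| = 5 give: ℓ=5 → 2; ℓ=6 → 2; ℓ=7 → 2.
Orbitals: 2 + 2 + 2 = 6. With m_s fixed to a single value there is one state per orbital, giving 6 states.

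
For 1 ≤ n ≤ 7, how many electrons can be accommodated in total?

Total orbitals = 1² + 2² + 3² + 4² + 5² + 6² + 7² = 140. Doubling for spin gives 280 electrons.

280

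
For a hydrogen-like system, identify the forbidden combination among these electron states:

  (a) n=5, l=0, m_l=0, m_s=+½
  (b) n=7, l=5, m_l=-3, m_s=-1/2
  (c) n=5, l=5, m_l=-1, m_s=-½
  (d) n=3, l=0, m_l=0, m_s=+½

(c) has l = 5 ≥ n = 5, violating 0 ≤ l ≤ n−1.
The remaining sets (a), (b), (d) satisfy all four rules.

(c)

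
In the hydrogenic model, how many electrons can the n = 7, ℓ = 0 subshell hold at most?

A subshell with ℓ = 0 has 2ℓ+1 = 1 orbital, each holding 2 electrons (spin ±1/2), so 1 × 2 = 2.

2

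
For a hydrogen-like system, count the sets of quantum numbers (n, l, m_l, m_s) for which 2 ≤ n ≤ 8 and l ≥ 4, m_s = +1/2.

Count contributing orbitals for each principal shell:
n=5 → 9; n=6 → 20; n=7 → 33; n=8 → 48.
Orbitals: 9 + 20 + 33 + 48 = 110. With m_s fixed to +1/2 there is one state per orbital, so 110 states.

110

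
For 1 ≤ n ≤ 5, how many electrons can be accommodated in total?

110

Total orbitals = 1² + 2² + 3² + 4² + 5² = 55. Doubling for spin gives 110 electrons.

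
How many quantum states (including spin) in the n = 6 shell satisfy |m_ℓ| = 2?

Contributions: ℓ=2 → 2; ℓ=3 → 2; ℓ=4 → 2; ℓ=5 → 2.
Orbitals: 2 + 2 + 2 + 2 = 8. Each orbital carries two spin states, so 8 × 2 = 16 states.

16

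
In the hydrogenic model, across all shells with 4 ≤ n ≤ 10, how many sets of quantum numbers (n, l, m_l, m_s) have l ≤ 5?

442

Per-shell orbital counts meeting the constraint:
n=4 → 16; n=5 → 25; n=6 → 36; n=7 → 36; n=8 → 36; n=9 → 36; n=10 → 36.
Orbitals: 16 + 25 + 36 + 36 + 36 + 36 + 36 = 221. Including both spin states (m_s = ±1/2) gives 2 × 221 = 442 states.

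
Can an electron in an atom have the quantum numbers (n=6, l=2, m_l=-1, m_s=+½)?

n = 6 is a positive integer. l = 2 satisfies 0 ≤ l ≤ n−1 = 5. m_l = -1 lies in the range −l … +l (here −2 … 2). m_s = +1/2 is one of ±1/2.
All four constraints are satisfied.

Yes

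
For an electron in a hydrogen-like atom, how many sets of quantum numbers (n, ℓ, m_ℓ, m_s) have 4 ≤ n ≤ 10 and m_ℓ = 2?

For each n in the range, tally the orbitals obeying m_ℓ = 2:
n=4 → 2; n=5 → 3; n=6 → 4; n=7 → 5; n=8 → 6; n=9 → 7; n=10 → 8.
Orbitals: 2 + 3 + 4 + 5 + 6 + 7 + 8 = 35. Including both spin states (m_s = ±1/2) gives 2 × 35 = 70 states.

70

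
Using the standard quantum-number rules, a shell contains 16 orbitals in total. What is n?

n² = 16 ⇒ n = 4.

n = 4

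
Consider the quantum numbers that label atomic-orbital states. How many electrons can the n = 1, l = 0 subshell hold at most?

A subshell with l = 0 has 2l+1 = 1 orbital, each holding 2 electrons (spin ±1/2), so 1 × 2 = 2.

2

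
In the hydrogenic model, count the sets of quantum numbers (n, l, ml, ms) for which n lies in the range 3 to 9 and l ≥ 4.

350

Per-shell orbital counts meeting the constraint:
n=5 → 9; n=6 → 20; n=7 → 33; n=8 → 48; n=9 → 65.
Orbitals: 9 + 20 + 33 + 48 + 65 = 175. Including both spin states (ms = ±1/2) gives 2 × 175 = 350 states.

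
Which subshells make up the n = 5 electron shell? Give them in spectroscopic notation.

For n = 5, l runs from 0 to 4. In spectroscopic notation l = 0,1,2,… ↔ s,p,d,f,g,h,i, so the subshells are 5s, 5p, 5d, 5f, 5g.

5s, 5p, 5d, 5f, 5g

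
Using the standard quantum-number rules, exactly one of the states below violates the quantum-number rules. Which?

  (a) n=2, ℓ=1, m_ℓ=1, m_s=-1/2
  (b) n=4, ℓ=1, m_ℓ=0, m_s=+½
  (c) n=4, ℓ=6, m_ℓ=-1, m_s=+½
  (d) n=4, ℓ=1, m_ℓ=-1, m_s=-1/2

(c)

(c) has ℓ = 6 ≥ n = 4, violating 0 ≤ ℓ ≤ n−1.
The remaining sets (a), (b), (d) satisfy all four rules.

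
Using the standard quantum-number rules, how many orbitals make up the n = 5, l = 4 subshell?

A subshell has 2l+1 orbitals; with l = 4, that's 9.

9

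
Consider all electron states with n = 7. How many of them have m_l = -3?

For n = 7, l ranges over 0 … 6.
The (l, m_l) pairs meeting m_l = -3 give: l=3 → 1; l=4 → 1; l=5 → 1; l=6 → 1.
Orbitals: 1 + 1 + 1 + 1 = 4. Each orbital carries two spin states, so 4 × 2 = 8 states.

8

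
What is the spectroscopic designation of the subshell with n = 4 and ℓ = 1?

ℓ = 1 corresponds to the letter 'p', so the subshell is 4p.

4p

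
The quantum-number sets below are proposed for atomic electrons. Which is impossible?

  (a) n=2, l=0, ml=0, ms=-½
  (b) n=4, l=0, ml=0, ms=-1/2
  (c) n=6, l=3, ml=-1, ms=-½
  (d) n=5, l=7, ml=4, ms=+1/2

(d)

(d) has l = 7 ≥ n = 5, violating 0 ≤ l ≤ n−1.
The remaining sets (a), (b), (c) satisfy all four rules.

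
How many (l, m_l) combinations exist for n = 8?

64

The n = 8 shell contains n² = 8² = 64 orbitals.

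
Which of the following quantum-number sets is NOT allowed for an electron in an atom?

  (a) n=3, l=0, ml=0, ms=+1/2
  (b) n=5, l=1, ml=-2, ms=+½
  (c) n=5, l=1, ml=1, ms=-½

(b)

(b) has |ml| = 2 > l = 1, violating −l ≤ ml ≤ l.
The remaining sets (a), (c) satisfy all four rules.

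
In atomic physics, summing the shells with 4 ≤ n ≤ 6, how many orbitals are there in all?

77

Shell n has n² orbitals: 4²=16 + 5²=25 + 6²=36 = 77 orbitals.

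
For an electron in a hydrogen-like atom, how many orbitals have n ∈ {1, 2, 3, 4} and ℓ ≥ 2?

17

Go shell by shell, enumerating (ℓ, m_ℓ) with ℓ ≥ 2:
n=3 → 5; n=4 → 12.
Total orbitals: 5 + 12 = 17.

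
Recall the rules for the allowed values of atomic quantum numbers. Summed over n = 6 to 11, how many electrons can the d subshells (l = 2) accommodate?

60

A d subshell (l = 2) exists for every n ≥ 3, so shells n = 6, 7, 8, 9, 10, 11 each contribute one — 6 subshells.
Since each d subshell holds 2(2·2+1) = 10 electrons, the total is 6 × 10 = 60.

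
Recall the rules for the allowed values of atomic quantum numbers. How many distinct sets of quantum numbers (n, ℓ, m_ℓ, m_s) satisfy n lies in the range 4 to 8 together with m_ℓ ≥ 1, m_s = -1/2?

80

For each n in the range, tally the orbitals obeying m_ℓ ≥ 1:
n=4 → 6; n=5 → 10; n=6 → 15; n=7 → 21; n=8 → 28.
Orbitals: 6 + 10 + 15 + 21 + 28 = 80. With m_s fixed to -1/2 there is one state per orbital, so 80 states.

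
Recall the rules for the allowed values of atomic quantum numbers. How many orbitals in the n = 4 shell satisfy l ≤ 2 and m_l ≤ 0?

6

For n = 4, l ranges over 0 … 3.
Contributions: l=0 → 1; l=1 → 2; l=2 → 3.
Total orbitals: 1 + 2 + 3 = 6.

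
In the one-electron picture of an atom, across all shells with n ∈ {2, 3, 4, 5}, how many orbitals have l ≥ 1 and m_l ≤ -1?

20

For each n in the range, tally the orbitals obeying l ≥ 1 and m_l ≤ -1:
n=2 → 1; n=3 → 3; n=4 → 6; n=5 → 10.
Total orbitals: 1 + 3 + 6 + 10 = 20.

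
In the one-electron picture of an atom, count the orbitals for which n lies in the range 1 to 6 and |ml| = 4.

6

Count contributing orbitals for each principal shell:
n=5 → 2; n=6 → 4.
Total orbitals: 2 + 4 = 6.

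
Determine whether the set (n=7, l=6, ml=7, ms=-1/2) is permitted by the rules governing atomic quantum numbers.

Not allowed

The magnetic quantum number must satisfy −l ≤ ml ≤ l. With l = 6, ml can only be -6, -5, -4, -3, -2, -1, 0, 1, 2, 3, 4, 5, 6, so ml = 7 is forbidden.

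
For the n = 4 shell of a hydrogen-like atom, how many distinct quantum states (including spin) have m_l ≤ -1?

Go through l = 0, …, 3 (the values permitted for n = 4).
The (l, m_l) pairs meeting m_l ≤ -1 give: l=1 → 1; l=2 → 2; l=3 → 3.
Orbitals: 1 + 2 + 3 = 6. Each orbital carries two spin states, so 6 × 2 = 12 states.

12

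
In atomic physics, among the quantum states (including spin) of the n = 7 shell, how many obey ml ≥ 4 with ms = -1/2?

6

Go through l = 0, …, 6 (the values permitted for n = 7).
The (l, ml) pairs meeting ml ≥ 4 give: l=4 → 1; l=5 → 2; l=6 → 3.
Orbitals: 1 + 2 + 3 = 6. With ms fixed to a single value there is one state per orbital, giving 6 states.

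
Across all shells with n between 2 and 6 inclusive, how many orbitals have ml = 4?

3

For each n in the range, tally the orbitals obeying ml = 4:
n=5 → 1; n=6 → 2.
Total orbitals: 1 + 2 = 3.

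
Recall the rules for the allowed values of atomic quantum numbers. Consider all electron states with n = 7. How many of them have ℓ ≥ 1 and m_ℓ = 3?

8

For n = 7, ℓ ranges over 0 … 6.
Per ℓ-value: ℓ=3 → 1; ℓ=4 → 1; ℓ=5 → 1; ℓ=6 → 1.
Orbitals: 1 + 1 + 1 + 1 = 4. Each orbital carries two spin states, so 4 × 2 = 8 states.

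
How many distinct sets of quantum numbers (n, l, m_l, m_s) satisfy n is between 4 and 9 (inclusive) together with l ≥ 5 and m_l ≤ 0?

140

Treat each shell separately and count matching orbitals:
n=6 → 6; n=7 → 13; n=8 → 21; n=9 → 30.
Orbitals: 6 + 13 + 21 + 30 = 70. Including both spin states (m_s = ±1/2) gives 2 × 70 = 140 states.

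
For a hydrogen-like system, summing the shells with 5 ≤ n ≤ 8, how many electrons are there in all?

Shell n has n² orbitals: 5²=25 + 6²=36 + 7²=49 + 8²=64 = 174 orbitals.
Two spin states per orbital: 2 × 174 = 348 electrons.

348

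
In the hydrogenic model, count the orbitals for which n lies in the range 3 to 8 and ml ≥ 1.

Work shell by shell — for each n, count the (l, ml) pairs that satisfy ml ≥ 1:
n=3 → 3; n=4 → 6; n=5 → 10; n=6 → 15; n=7 → 21; n=8 → 28.
Total orbitals: 3 + 6 + 10 + 15 + 21 + 28 = 83.

83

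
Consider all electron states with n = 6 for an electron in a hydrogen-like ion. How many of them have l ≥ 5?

22

Go through l = 0, …, 5 (the values permitted for n = 6).
Orbitals with l ≥ 5, by l: l=5 → 11.
Orbitals: 11. Each orbital carries two spin states, so 11 × 2 = 22 states.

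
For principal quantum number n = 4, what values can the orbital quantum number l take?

l is an integer with 0 ≤ l ≤ n−1, so for n = 4: l = 0, 1, 2, 3.

0, 1, 2, 3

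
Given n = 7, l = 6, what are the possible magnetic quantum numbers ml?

-6, -5, -4, -3, -2, -1, 0, 1, 2, 3, 4, 5, 6

ml takes every integer from −l to +l. With l = 6 that gives the 13 values -6, -5, -4, -3, -2, -1, 0, 1, 2, 3, 4, 5, 6.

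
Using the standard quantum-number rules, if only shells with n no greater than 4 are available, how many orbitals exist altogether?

30

Total orbitals = 1² + 2² + 3² + 4² = 30.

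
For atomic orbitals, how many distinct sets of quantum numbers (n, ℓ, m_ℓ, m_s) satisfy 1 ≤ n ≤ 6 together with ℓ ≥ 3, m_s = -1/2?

Go shell by shell, enumerating (ℓ, m_ℓ) with ℓ ≥ 3:
n=4 → 7; n=5 → 16; n=6 → 27.
Orbitals: 7 + 16 + 27 = 50. With m_s fixed to -1/2 there is one state per orbital, so 50 states.

50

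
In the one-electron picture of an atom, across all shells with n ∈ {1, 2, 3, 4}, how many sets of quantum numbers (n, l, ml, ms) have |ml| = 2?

Per-shell orbital counts meeting the constraint:
n=3 → 2; n=4 → 4.
Orbitals: 2 + 4 = 6. Including both spin states (ms = ±1/2) gives 2 × 6 = 12 states.

12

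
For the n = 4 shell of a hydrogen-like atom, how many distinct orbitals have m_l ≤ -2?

Per l-value: l=2 → 1; l=3 → 2.
Total orbitals: 1 + 2 = 3.

3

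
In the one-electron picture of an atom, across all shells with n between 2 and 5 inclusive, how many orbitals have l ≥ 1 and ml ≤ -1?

20

Treat each shell separately and count matching orbitals:
n=2 → 1; n=3 → 3; n=4 → 6; n=5 → 10.
Total orbitals: 1 + 3 + 6 + 10 = 20.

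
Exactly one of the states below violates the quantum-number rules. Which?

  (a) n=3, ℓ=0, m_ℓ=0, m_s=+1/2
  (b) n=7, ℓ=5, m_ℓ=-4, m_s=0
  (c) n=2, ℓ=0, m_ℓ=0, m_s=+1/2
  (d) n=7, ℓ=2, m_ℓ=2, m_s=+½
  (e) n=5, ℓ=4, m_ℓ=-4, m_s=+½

(b) has m_s = 0, but an electron's spin must be ±1/2.
The remaining sets (a), (c), (d), (e) satisfy all four rules.

(b)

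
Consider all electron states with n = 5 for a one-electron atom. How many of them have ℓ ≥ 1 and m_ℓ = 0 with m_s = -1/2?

Contributions: ℓ=1 → 1; ℓ=2 → 1; ℓ=3 → 1; ℓ=4 → 1.
Orbitals: 1 + 1 + 1 + 1 = 4. With m_s fixed to a single value there is one state per orbital, giving 4 states.

4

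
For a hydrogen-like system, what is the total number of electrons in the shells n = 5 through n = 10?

Shell n has n² orbitals: 5²=25 + 6²=36 + 7²=49 + 8²=64 + 9²=81 + 10²=100 = 355 orbitals.
Two spin states per orbital: 2 × 355 = 710 electrons.

710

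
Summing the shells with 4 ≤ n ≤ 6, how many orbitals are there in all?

77

Shell n has n² orbitals: 4²=16 + 5²=25 + 6²=36 = 77 orbitals.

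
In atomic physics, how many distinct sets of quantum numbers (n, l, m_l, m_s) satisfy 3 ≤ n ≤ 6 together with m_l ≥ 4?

For each n in the range, tally the orbitals obeying m_l ≥ 4:
n=5 → 1; n=6 → 3.
Orbitals: 1 + 3 = 4. Including both spin states (m_s = ±1/2) gives 2 × 4 = 8 states.

8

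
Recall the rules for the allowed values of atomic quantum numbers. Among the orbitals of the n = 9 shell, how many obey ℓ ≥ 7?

Go through ℓ = 0, …, 8 (the values permitted for n = 9).
Orbitals with ℓ ≥ 7, by ℓ: ℓ=7 → 15; ℓ=8 → 17.
Total orbitals: 15 + 17 = 32.

32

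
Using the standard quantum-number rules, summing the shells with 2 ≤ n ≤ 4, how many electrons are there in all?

Shell n has n² orbitals: 2²=4 + 3²=9 + 4²=16 = 29 orbitals.
Two spin states per orbital: 2 × 29 = 58 electrons.

58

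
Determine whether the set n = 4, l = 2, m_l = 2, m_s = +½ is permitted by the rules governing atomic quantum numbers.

n = 4 is a positive integer. l = 2 satisfies 0 ≤ l ≤ n−1 = 3. m_l = 2 lies in the range −l … +l (here −2 … 2). m_s = +1/2 is one of ±1/2.
All four constraints are satisfied.

Allowed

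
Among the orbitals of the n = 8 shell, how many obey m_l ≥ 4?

With n = 8 the allowed l are 0, 1, …, 7.
The (l, m_l) pairs meeting m_l ≥ 4 give: l=4 → 1; l=5 → 2; l=6 → 3; l=7 → 4.
Total orbitals: 1 + 2 + 3 + 4 = 10.

10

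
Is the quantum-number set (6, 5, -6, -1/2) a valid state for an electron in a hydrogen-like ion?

No

The magnetic quantum number must satisfy −ℓ ≤ m_ℓ ≤ ℓ. With ℓ = 5, m_ℓ can only be -5, -4, -3, -2, -1, 0, 1, 2, 3, 4, 5, so m_ℓ = -6 is forbidden.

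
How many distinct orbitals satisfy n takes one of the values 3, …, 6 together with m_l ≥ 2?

20

Work shell by shell — for each n, count the (l, m_l) pairs that satisfy m_l ≥ 2:
n=3 → 1; n=4 → 3; n=5 → 6; n=6 → 10.
Total orbitals: 1 + 3 + 6 + 10 = 20.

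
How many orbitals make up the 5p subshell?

3

A subshell has 2ℓ+1 orbitals; with ℓ = 1, that's 3.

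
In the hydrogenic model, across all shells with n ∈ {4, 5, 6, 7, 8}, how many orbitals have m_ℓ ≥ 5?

Work shell by shell — for each n, count the (ℓ, m_ℓ) pairs that satisfy m_ℓ ≥ 5:
n=6 → 1; n=7 → 3; n=8 → 6.
Total orbitals: 1 + 3 + 6 = 10.

10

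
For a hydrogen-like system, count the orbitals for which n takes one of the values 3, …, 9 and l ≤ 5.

194

Count contributing orbitals for each principal shell:
n=3 → 9; n=4 → 16; n=5 → 25; n=6 → 36; n=7 → 36; n=8 → 36; n=9 → 36.
Total orbitals: 9 + 16 + 25 + 36 + 36 + 36 + 36 = 194.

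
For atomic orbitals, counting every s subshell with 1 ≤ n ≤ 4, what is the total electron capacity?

An s subshell (l = 0) exists for every n ≥ 1, so shells n = 1, 2, 3, 4 each contribute one — 4 subshells.
Since each s subshell holds 2(2·0+1) = 2 electrons, the total is 4 × 2 = 8.

8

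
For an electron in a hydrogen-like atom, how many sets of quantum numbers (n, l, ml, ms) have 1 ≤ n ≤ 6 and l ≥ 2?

Treat each shell separately and count matching orbitals:
n=3 → 5; n=4 → 12; n=5 → 21; n=6 → 32.
Orbitals: 5 + 12 + 21 + 32 = 70. Including both spin states (ms = ±1/2) gives 2 × 70 = 140 states.

140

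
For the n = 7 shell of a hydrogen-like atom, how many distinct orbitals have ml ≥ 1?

With n = 7 the allowed l are 0, 1, …, 6.
Orbitals with ml ≥ 1, by l: l=1 → 1; l=2 → 2; l=3 → 3; l=4 → 4; l=5 → 5; l=6 → 6.
Total orbitals: 1 + 2 + 3 + 4 + 5 + 6 = 21.

21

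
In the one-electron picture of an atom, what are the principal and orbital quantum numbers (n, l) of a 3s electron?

n = 3, l = 0

The leading integer gives n = 3; the letter 's' means l = 0.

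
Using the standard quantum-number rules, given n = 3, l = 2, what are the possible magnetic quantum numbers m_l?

-2, -1, 0, 1, 2

m_l takes every integer from −l to +l. With l = 2 that gives the 5 values -2, -1, 0, 1, 2.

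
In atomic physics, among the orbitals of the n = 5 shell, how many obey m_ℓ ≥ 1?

Go through ℓ = 0, …, 4 (the values permitted for n = 5).
Orbitals with m_ℓ ≥ 1, by ℓ: ℓ=1 → 1; ℓ=2 → 2; ℓ=3 → 3; ℓ=4 → 4.
Total orbitals: 1 + 2 + 3 + 4 = 10.

10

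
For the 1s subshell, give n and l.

n = 1, l = 0

The leading integer gives n = 1; the letter 's' means l = 0.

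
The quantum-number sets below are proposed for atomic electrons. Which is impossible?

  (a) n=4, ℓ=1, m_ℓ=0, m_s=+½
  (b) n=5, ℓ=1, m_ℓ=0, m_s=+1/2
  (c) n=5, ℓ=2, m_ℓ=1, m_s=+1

(c) has m_s = +1, but an electron's spin must be ±1/2.
The remaining sets (a), (b) satisfy all four rules.

(c)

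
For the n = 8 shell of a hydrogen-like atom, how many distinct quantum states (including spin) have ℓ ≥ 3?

110

With n = 8 the allowed ℓ are 0, 1, …, 7.
The (ℓ, m_ℓ) pairs meeting ℓ ≥ 3 give: ℓ=3 → 7; ℓ=4 → 9; ℓ=5 → 11; ℓ=6 → 13; ℓ=7 → 15.
Orbitals: 7 + 9 + 11 + 13 + 15 = 55. Each orbital carries two spin states, so 55 × 2 = 110 states.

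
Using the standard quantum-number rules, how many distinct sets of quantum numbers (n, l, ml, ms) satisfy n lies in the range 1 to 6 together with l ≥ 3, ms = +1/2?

50

Count contributing orbitals for each principal shell:
n=4 → 7; n=5 → 16; n=6 → 27.
Orbitals: 7 + 16 + 27 = 50. With ms fixed to +1/2 there is one state per orbital, so 50 states.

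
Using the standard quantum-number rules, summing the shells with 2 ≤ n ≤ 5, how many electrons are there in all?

108

Shell n has n² orbitals: 2²=4 + 3²=9 + 4²=16 + 5²=25 = 54 orbitals.
Two spin states per orbital: 2 × 54 = 108 electrons.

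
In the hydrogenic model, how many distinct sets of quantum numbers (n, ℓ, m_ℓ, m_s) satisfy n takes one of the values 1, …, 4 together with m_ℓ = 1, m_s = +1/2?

6

Treat each shell separately and count matching orbitals:
n=2 → 1; n=3 → 2; n=4 → 3.
Orbitals: 1 + 2 + 3 = 6. With m_s fixed to +1/2 there is one state per orbital, so 6 states.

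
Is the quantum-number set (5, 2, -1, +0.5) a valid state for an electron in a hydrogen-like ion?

n = 5 is a positive integer. l = 2 satisfies 0 ≤ l ≤ n−1 = 4. ml = -1 lies in the range −l … +l (here −2 … 2). ms = +1/2 is one of ±1/2.
All four constraints are satisfied.

Valid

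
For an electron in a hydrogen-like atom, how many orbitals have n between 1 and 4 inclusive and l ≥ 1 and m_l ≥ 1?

Count contributing orbitals for each principal shell:
n=2 → 1; n=3 → 3; n=4 → 6.
Total orbitals: 1 + 3 + 6 = 10.

10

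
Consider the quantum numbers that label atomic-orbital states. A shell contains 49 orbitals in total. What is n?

n² = 49 ⇒ n = 7.

n = 7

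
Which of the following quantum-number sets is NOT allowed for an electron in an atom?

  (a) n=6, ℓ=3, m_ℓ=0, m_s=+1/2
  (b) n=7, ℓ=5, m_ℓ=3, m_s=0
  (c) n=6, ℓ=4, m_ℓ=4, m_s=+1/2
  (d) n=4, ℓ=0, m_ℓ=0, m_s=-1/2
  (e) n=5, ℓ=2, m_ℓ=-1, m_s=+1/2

(b)

(b) has m_s = 0, but an electron's spin must be ±1/2.
The remaining sets (a), (c), (d), (e) satisfy all four rules.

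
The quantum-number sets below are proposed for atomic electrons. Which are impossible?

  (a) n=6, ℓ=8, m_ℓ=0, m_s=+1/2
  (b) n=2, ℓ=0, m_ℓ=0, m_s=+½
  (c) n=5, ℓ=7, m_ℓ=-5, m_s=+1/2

(a) has ℓ = 8 ≥ n = 6, violating 0 ≤ ℓ ≤ n−1.
(c) has ℓ = 7 ≥ n = 5, violating 0 ≤ ℓ ≤ n−1.
The remaining set (b) satisfies all four rules.

(a) and (c)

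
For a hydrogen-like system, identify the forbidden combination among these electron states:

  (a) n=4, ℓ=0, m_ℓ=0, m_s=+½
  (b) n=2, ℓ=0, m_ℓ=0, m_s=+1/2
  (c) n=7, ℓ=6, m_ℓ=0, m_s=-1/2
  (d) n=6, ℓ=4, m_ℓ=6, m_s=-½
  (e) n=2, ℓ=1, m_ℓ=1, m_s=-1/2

(d)

(d) has |m_ℓ| = 6 > ℓ = 4, violating −ℓ ≤ m_ℓ ≤ ℓ.
The remaining sets (a), (b), (c), (e) satisfy all four rules.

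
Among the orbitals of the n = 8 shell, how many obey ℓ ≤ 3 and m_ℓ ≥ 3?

1

With n = 8 the allowed ℓ are 0, 1, …, 7.
Orbitals with ℓ ≤ 3 and m_ℓ ≥ 3, by ℓ: ℓ=3 → 1.
Total orbitals: 1.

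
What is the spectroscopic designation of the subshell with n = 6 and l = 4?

6g

l = 4 corresponds to the letter 'g', so the subshell is 6g.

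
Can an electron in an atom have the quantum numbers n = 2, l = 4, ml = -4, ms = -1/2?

Not allowed

The orbital quantum number must satisfy 0 ≤ l ≤ n−1. With n = 2 the allowed l values are 0, 1, so l = 4 is out of range.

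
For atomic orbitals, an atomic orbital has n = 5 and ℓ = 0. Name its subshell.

ℓ = 0 corresponds to the letter 's', so the subshell is 5s.

5s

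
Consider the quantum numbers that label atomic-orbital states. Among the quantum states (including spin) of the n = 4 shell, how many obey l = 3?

14

The n = 4 shell has l = 0 through 3; check each.
Orbitals with l = 3, by l: l=3 → 7.
Orbitals: 7. Each orbital carries two spin states, so 7 × 2 = 14 states.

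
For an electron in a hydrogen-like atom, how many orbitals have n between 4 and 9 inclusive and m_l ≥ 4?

35

Treat each shell separately and count matching orbitals:
n=5 → 1; n=6 → 3; n=7 → 6; n=8 → 10; n=9 → 15.
Total orbitals: 1 + 3 + 6 + 10 + 15 = 35.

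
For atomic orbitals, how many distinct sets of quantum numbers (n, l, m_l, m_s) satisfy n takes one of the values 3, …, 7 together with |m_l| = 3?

Per-shell orbital counts meeting the constraint:
n=4 → 2; n=5 → 4; n=6 → 6; n=7 → 8.
Orbitals: 2 + 4 + 6 + 8 = 20. Including both spin states (m_s = ±1/2) gives 2 × 20 = 40 states.

40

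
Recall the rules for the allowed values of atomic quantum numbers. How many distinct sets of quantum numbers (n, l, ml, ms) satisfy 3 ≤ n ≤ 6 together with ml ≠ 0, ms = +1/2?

Treat each shell separately and count matching orbitals:
n=3 → 6; n=4 → 12; n=5 → 20; n=6 → 30.
Orbitals: 6 + 12 + 20 + 30 = 68. With ms fixed to +1/2 there is one state per orbital, so 68 states.

68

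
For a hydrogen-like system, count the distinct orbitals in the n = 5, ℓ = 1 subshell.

3

A subshell has 2ℓ+1 orbitals; with ℓ = 1, that's 3.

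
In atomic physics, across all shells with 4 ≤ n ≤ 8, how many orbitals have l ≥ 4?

110

Treat each shell separately and count matching orbitals:
n=5 → 9; n=6 → 20; n=7 → 33; n=8 → 48.
Total orbitals: 9 + 20 + 33 + 48 = 110.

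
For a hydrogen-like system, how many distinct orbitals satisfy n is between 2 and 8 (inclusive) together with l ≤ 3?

93

Work shell by shell — for each n, count the (l, ml) pairs that satisfy l ≤ 3:
n=2 → 4; n=3 → 9; n=4 → 16; n=5 → 16; n=6 → 16; n=7 → 16; n=8 → 16.
Total orbitals: 4 + 9 + 16 + 16 + 16 + 16 + 16 = 93.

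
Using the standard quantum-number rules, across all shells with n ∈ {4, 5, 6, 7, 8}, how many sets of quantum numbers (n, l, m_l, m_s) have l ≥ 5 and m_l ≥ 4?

32

Work shell by shell — for each n, count the (l, m_l) pairs that satisfy l ≥ 5 and m_l ≥ 4:
n=6 → 2; n=7 → 5; n=8 → 9.
Orbitals: 2 + 5 + 9 = 16. Including both spin states (m_s = ±1/2) gives 2 × 16 = 32 states.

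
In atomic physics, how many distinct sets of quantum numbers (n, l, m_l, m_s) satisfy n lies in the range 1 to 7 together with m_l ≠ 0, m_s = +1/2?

112

Per-shell orbital counts meeting the constraint:
n=2 → 2; n=3 → 6; n=4 → 12; n=5 → 20; n=6 → 30; n=7 → 42.
Orbitals: 2 + 6 + 12 + 20 + 30 + 42 = 112. With m_s fixed to +1/2 there is one state per orbital, so 112 states.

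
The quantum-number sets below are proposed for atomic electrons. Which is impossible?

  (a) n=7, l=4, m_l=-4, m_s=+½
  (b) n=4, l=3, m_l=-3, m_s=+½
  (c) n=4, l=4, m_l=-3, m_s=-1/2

(c) has l = 4 ≥ n = 4, violating 0 ≤ l ≤ n−1.
The remaining sets (a), (b) satisfy all four rules.

(c)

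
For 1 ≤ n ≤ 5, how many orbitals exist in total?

Total orbitals = 1² + 2² + 3² + 4² + 5² = 55.

55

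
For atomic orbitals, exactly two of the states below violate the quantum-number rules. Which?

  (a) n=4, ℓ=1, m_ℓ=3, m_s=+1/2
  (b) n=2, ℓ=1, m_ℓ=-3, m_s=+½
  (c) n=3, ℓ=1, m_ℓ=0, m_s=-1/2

(a) has |m_ℓ| = 3 > ℓ = 1, violating −ℓ ≤ m_ℓ ≤ ℓ.
(b) has |m_ℓ| = 3 > ℓ = 1, violating −ℓ ≤ m_ℓ ≤ ℓ.
The remaining set (c) satisfies all four rules.

(a) and (b)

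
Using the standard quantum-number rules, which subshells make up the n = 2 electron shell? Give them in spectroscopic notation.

2s, 2p

For n = 2, l runs from 0 to 1. In spectroscopic notation l = 0,1,2,… ↔ s,p,d,f,g,h,i, so the subshells are 2s, 2p.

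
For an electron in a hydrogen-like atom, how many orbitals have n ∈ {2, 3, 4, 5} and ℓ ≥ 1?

50

Go shell by shell, enumerating (ℓ, m_ℓ) with ℓ ≥ 1:
n=2 → 3; n=3 → 8; n=4 → 15; n=5 → 24.
Total orbitals: 3 + 8 + 15 + 24 = 50.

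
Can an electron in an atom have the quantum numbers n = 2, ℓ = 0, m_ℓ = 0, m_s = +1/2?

n = 2 is a positive integer. ℓ = 0 satisfies 0 ≤ ℓ ≤ n−1 = 1. m_ℓ = 0 lies in the range −ℓ … +ℓ (here 0). m_s = +1/2 is one of ±1/2.
All four constraints are satisfied.

Allowed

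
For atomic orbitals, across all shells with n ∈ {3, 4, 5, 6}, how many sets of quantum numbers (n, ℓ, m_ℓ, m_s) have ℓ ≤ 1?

32

Per-shell orbital counts meeting the constraint:
n=3 → 4; n=4 → 4; n=5 → 4; n=6 → 4.
Orbitals: 4 + 4 + 4 + 4 = 16. Including both spin states (m_s = ±1/2) gives 2 × 16 = 32 states.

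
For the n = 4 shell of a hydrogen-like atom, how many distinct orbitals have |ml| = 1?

6

Contributions: l=1 → 2; l=2 → 2; l=3 → 2.
Total orbitals: 2 + 2 + 2 = 6.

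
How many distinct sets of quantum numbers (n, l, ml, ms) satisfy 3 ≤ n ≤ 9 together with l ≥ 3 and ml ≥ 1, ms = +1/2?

For each n in the range, tally the orbitals obeying l ≥ 3 and ml ≥ 1:
n=4 → 3; n=5 → 7; n=6 → 12; n=7 → 18; n=8 → 25; n=9 → 33.
Orbitals: 3 + 7 + 12 + 18 + 25 + 33 = 98. With ms fixed to +1/2 there is one state per orbital, so 98 states.

98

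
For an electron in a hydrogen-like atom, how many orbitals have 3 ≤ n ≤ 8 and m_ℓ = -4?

Count contributing orbitals for each principal shell:
n=5 → 1; n=6 → 2; n=7 → 3; n=8 → 4.
Total orbitals: 1 + 2 + 3 + 4 = 10.

10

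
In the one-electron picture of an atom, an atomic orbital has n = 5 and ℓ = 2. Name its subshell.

ℓ = 2 corresponds to the letter 'd', so the subshell is 5d.

5d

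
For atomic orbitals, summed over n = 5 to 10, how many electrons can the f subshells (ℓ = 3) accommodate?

84

An f subshell (ℓ = 3) exists for every n ≥ 4, so shells n = 5, 6, 7, 8, 9, 10 each contribute one — 6 subshells.
Since each f subshell holds 2(2·3+1) = 14 electrons, the total is 6 × 14 = 84.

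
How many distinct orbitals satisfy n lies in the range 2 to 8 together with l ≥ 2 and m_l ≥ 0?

98

Per-shell orbital counts meeting the constraint:
n=3 → 3; n=4 → 7; n=5 → 12; n=6 → 18; n=7 → 25; n=8 → 33.
Total orbitals: 3 + 7 + 12 + 18 + 25 + 33 = 98.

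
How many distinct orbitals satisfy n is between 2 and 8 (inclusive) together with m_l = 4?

10

Treat each shell separately and count matching orbitals:
n=5 → 1; n=6 → 2; n=7 → 3; n=8 → 4.
Total orbitals: 1 + 2 + 3 + 4 = 10.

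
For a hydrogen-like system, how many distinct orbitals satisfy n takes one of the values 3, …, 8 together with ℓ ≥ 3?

145

Go shell by shell, enumerating (ℓ, m_ℓ) with ℓ ≥ 3:
n=4 → 7; n=5 → 16; n=6 → 27; n=7 → 40; n=8 → 55.
Total orbitals: 7 + 16 + 27 + 40 + 55 = 145.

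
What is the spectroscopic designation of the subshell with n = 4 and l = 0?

l = 0 corresponds to the letter 's', so the subshell is 4s.

4s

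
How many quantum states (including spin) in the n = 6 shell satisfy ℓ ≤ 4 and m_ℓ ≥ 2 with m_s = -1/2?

6

Orbitals with ℓ ≤ 4 and m_ℓ ≥ 2, by ℓ: ℓ=2 → 1; ℓ=3 → 2; ℓ=4 → 3.
Orbitals: 1 + 2 + 3 = 6. With m_s fixed to a single value there is one state per orbital, giving 6 states.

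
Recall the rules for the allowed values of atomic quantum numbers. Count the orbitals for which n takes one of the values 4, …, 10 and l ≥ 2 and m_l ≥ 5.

35

Count contributing orbitals for each principal shell:
n=6 → 1; n=7 → 3; n=8 → 6; n=9 → 10; n=10 → 15.
Total orbitals: 1 + 3 + 6 + 10 + 15 = 35.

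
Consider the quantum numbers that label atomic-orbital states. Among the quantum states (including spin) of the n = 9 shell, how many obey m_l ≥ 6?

The n = 9 shell has l = 0 through 8; check each.
The (l, m_l) pairs meeting m_l ≥ 6 give: l=6 → 1; l=7 → 2; l=8 → 3.
Orbitals: 1 + 2 + 3 = 6. Each orbital carries two spin states, so 6 × 2 = 12 states.

12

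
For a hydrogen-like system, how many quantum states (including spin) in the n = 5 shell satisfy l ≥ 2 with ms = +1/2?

The n = 5 shell has l = 0 through 4; check each.
The (l, ml) pairs meeting l ≥ 2 give: l=2 → 5; l=3 → 7; l=4 → 9.
Orbitals: 5 + 7 + 9 = 21. With ms fixed to a single value there is one state per orbital, giving 21 states.

21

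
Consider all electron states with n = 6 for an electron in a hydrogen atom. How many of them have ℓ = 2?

Orbitals with ℓ = 2, by ℓ: ℓ=2 → 5.
Orbitals: 5. Each orbital carries two spin states, so 5 × 2 = 10 states.

10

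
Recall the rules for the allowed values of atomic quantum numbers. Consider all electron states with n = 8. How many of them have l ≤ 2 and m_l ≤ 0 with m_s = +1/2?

6

Go through l = 0, …, 7 (the values permitted for n = 8).
Per l-value: l=0 → 1; l=1 → 2; l=2 → 3.
Orbitals: 1 + 2 + 3 = 6. With m_s fixed to a single value there is one state per orbital, giving 6 states.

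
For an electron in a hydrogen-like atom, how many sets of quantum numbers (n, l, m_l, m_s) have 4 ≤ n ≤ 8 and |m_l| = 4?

Treat each shell separately and count matching orbitals:
n=5 → 2; n=6 → 4; n=7 → 6; n=8 → 8.
Orbitals: 2 + 4 + 6 + 8 = 20. Including both spin states (m_s = ±1/2) gives 2 × 20 = 40 states.

40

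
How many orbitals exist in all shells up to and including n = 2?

5

Total orbitals = 1² + 2² = 5.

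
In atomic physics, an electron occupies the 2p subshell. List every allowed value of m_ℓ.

The 2p subshell has ℓ = 1, and m_ℓ takes every integer from −ℓ to +ℓ. With ℓ = 1 that gives the 3 values -1, 0, 1.

-1, 0, 1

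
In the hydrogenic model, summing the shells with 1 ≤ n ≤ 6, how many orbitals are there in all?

Shell n has n² orbitals: 1²=1 + 2²=4 + 3²=9 + 4²=16 + 5²=25 + 6²=36 = 91 orbitals.

91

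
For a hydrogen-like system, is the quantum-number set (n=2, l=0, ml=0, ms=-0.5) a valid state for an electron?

Yes

n = 2 is a positive integer. l = 0 satisfies 0 ≤ l ≤ n−1 = 1. ml = 0 lies in the range −l … +l (here 0). ms = -1/2 is one of ±1/2.
All four constraints are satisfied.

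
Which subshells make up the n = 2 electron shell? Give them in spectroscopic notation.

For n = 2, l runs from 0 to 1. In spectroscopic notation l = 0,1,2,… ↔ s,p,d,f,g,h,i, so the subshells are 2s, 2p.

2s, 2p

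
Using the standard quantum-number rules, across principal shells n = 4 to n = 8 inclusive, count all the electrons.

Shell n has n² orbitals: 4²=16 + 5²=25 + 6²=36 + 7²=49 + 8²=64 = 190 orbitals.
Two spin states per orbital: 2 × 190 = 380 electrons.

380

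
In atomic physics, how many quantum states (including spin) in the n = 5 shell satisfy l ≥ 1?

48

For n = 5, l ranges over 0 … 4.
Per l-value: l=1 → 3; l=2 → 5; l=3 → 7; l=4 → 9.
Orbitals: 3 + 5 + 7 + 9 = 24. Each orbital carries two spin states, so 24 × 2 = 48 states.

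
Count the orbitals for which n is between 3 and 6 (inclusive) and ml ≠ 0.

68

Treat each shell separately and count matching orbitals:
n=3 → 6; n=4 → 12; n=5 → 20; n=6 → 30.
Total orbitals: 6 + 12 + 20 + 30 = 68.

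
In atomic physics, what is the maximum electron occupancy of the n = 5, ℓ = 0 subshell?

2

A subshell with ℓ = 0 has 2ℓ+1 = 1 orbital, each holding 2 electrons (spin ±1/2), so 1 × 2 = 2.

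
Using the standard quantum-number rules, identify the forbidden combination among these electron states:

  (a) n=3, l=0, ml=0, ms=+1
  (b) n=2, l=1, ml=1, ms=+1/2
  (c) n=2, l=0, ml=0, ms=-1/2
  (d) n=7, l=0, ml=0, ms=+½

(a) has ms = +1, but an electron's spin must be ±1/2.
The remaining sets (b), (c), (d) satisfy all four rules.

(a)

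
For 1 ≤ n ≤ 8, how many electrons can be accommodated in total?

Total orbitals = 1² + 2² + 3² + 4² + 5² + 6² + 7² + 8² = 204. Doubling for spin gives 408 electrons.

408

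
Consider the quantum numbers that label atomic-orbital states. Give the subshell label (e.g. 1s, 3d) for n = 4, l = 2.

4d

l = 2 corresponds to the letter 'd', so the subshell is 4d.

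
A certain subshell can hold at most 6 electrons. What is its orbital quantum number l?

2(2l+1) = 6 ⇒ 2l+1 = 3 ⇒ l = 1.

l = 1 (p)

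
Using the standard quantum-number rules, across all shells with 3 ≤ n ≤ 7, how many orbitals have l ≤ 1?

Count contributing orbitals for each principal shell:
n=3 → 4; n=4 → 4; n=5 → 4; n=6 → 4; n=7 → 4.
Total orbitals: 4 + 4 + 4 + 4 + 4 = 20.

20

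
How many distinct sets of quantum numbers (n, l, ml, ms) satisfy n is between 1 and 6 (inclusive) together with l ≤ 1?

42

Go shell by shell, enumerating (l, ml) with l ≤ 1:
n=1 → 1; n=2 → 4; n=3 → 4; n=4 → 4; n=5 → 4; n=6 → 4.
Orbitals: 1 + 4 + 4 + 4 + 4 + 4 = 21. Including both spin states (ms = ±1/2) gives 2 × 21 = 42 states.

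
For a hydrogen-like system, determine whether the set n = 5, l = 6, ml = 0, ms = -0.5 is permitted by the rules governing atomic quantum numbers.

Invalid

The orbital quantum number must satisfy 0 ≤ l ≤ n−1. With n = 5 the allowed l values are 0, 1, 2, 3, 4, so l = 6 is out of range.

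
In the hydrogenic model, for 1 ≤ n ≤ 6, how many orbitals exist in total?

Total orbitals = 1² + 2² + 3² + 4² + 5² + 6² = 91.

91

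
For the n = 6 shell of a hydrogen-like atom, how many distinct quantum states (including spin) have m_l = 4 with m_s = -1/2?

With n = 6 the allowed l are 0, 1, …, 5.
Orbitals with m_l = 4, by l: l=4 → 1; l=5 → 1.
Orbitals: 1 + 1 = 2. With m_s fixed to a single value there is one state per orbital, giving 2 states.

2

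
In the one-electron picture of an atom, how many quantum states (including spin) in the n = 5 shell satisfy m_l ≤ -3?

For n = 5, l ranges over 0 … 4.
The (l, m_l) pairs meeting m_l ≤ -3 give: l=3 → 1; l=4 → 2.
Orbitals: 1 + 2 = 3. Each orbital carries two spin states, so 3 × 2 = 6 states.

6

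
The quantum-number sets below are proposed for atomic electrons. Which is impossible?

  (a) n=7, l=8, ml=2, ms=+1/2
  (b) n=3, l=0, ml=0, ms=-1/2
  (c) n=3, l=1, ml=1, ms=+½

(a)

(a) has l = 8 ≥ n = 7, violating 0 ≤ l ≤ n−1.
The remaining sets (b), (c) satisfy all four rules.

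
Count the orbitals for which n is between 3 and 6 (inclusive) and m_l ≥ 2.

Treat each shell separately and count matching orbitals:
n=3 → 1; n=4 → 3; n=5 → 6; n=6 → 10.
Total orbitals: 1 + 3 + 6 + 10 = 20.

20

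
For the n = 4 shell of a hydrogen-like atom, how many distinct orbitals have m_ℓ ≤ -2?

The n = 4 shell has ℓ = 0 through 3; check each.
The (ℓ, m_ℓ) pairs meeting m_ℓ ≤ -2 give: ℓ=2 → 1; ℓ=3 → 2.
Total orbitals: 1 + 2 = 3.

3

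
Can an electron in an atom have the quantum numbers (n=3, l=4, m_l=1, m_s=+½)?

Invalid

The orbital quantum number must satisfy 0 ≤ l ≤ n−1. With n = 3 the allowed l values are 0, 1, 2, so l = 4 is out of range.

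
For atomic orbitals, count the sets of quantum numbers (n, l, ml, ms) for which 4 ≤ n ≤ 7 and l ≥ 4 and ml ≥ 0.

68

Go shell by shell, enumerating (l, ml) with l ≥ 4 and ml ≥ 0:
n=5 → 5; n=6 → 11; n=7 → 18.
Orbitals: 5 + 11 + 18 = 34. Including both spin states (ms = ±1/2) gives 2 × 34 = 68 states.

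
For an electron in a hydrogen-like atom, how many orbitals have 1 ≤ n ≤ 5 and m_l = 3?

Treat each shell separately and count matching orbitals:
n=4 → 1; n=5 → 2.
Total orbitals: 1 + 2 = 3.

3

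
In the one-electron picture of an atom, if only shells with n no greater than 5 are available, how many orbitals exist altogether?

55

Total orbitals = 1² + 2² + 3² + 4² + 5² = 55.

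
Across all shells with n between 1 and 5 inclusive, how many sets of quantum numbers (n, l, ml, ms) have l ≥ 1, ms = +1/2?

Go shell by shell, enumerating (l, ml) with l ≥ 1:
n=2 → 3; n=3 → 8; n=4 → 15; n=5 → 24.
Orbitals: 3 + 8 + 15 + 24 = 50. With ms fixed to +1/2 there is one state per orbital, so 50 states.

50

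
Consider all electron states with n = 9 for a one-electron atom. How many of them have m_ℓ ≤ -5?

With n = 9 the allowed ℓ are 0, 1, …, 8.
Contributions: ℓ=5 → 1; ℓ=6 → 2; ℓ=7 → 3; ℓ=8 → 4.
Orbitals: 1 + 2 + 3 + 4 = 10. Each orbital carries two spin states, so 10 × 2 = 20 states.

20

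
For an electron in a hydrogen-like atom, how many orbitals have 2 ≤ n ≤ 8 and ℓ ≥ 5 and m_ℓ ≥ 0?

Treat each shell separately and count matching orbitals:
n=6 → 6; n=7 → 13; n=8 → 21.
Total orbitals: 6 + 13 + 21 = 40.

40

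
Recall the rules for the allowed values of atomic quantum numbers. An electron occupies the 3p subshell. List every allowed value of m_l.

-1, 0, 1

The 3p subshell has l = 1, and m_l takes every integer from −l to +l. With l = 1 that gives the 3 values -1, 0, 1.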